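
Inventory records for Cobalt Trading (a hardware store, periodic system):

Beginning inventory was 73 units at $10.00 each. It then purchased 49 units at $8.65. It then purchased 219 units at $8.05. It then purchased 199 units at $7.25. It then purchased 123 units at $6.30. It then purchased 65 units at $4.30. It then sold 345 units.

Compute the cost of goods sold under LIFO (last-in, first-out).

Sale 1 (345) [LIFO — newest first]: 65 @ $4.30 + 123 @ $6.30 + 157 @ $7.25 = $2,192.65
Ending inventory: 73 @ $10.00 + 49 @ $8.65 + 219 @ $8.05 + 42 @ $7.25 = $3,221.30

COGS = $2,192.65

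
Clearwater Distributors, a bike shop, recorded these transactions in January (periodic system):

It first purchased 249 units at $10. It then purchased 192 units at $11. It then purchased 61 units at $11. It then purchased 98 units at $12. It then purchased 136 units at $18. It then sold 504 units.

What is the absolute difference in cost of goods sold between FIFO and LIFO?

FIFO COGS: 249 @ $10 + 192 @ $11 + 61 @ $11 + 2 @ $12 = $5,297
LIFO COGS: 136 @ $18 + 98 @ $12 + 61 @ $11 + 192 @ $11 + 17 @ $10 = $6,577
Difference = |$5,297 − $6,577| = $1,280

$1,280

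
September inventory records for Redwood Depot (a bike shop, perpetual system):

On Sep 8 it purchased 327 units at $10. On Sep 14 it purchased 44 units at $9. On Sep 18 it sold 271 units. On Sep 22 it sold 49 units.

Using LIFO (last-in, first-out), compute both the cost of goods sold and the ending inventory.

COGS = $3,156; ending inventory = $510

Sep 18, 271 sold [LIFO — newest first]: 44 @ $9 + 227 @ $10 = $2,666
Sep 22, 49 sold [LIFO — newest first]: 49 @ $10 = $490
Total COGS = $2,666 + $490 = $3,156
Ending inventory: 51 @ $10 = $510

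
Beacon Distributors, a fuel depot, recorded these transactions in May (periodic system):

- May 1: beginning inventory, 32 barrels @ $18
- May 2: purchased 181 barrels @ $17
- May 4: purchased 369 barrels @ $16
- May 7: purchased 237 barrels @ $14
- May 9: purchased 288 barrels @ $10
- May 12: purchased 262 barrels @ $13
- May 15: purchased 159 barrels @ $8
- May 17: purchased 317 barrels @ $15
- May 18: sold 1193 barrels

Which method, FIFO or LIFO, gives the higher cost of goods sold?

FIFO COGS: 32 @ $18 + 181 @ $17 + 369 @ $16 + 237 @ $14 + 288 @ $10 + 86 @ $13 = $16,873
LIFO COGS: 317 @ $15 + 159 @ $8 + 262 @ $13 + 288 @ $10 + 167 @ $14 = $14,651

FIFO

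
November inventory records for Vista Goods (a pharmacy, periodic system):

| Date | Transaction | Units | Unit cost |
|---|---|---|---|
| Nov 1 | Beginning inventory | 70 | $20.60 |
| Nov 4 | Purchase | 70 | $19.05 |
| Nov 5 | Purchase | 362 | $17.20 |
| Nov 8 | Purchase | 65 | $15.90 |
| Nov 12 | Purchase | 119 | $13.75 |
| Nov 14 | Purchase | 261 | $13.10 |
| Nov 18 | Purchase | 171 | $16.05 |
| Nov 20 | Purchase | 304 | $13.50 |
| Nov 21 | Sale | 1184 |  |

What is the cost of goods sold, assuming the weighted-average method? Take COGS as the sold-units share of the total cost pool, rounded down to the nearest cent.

Nov 21, sell 1184: 1184/1422 × $21,939.30 → $18,267.32
Ending inventory (cost pool remaining) = $3,671.98

COGS = $18,267.32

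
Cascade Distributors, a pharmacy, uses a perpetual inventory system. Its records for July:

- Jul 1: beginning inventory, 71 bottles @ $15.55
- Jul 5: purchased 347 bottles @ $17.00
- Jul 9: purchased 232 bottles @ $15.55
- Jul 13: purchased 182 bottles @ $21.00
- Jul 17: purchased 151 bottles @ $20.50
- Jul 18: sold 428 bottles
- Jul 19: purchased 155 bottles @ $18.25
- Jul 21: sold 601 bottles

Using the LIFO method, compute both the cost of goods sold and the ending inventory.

Jul 18, 428 sold [LIFO — newest first]: 151 @ $20.50 + 182 @ $21.00 + 95 @ $15.55 = $8,394.75
Jul 21, 601 sold [LIFO — newest first]: 155 @ $18.25 + 137 @ $15.55 + 309 @ $17.00 = $10,212.10
Total COGS = $8,394.75 + $10,212.10 = $18,606.85
Ending inventory: 71 @ $15.55 + 38 @ $17.00 = $1,750.05

COGS = $18,606.85; ending inventory = $1,750.05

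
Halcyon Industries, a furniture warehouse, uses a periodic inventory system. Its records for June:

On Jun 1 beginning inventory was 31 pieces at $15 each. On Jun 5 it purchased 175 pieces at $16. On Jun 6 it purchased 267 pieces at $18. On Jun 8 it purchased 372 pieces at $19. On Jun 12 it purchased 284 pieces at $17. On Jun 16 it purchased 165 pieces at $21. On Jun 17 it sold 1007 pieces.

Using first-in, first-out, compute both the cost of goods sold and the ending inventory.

COGS = $17,893; ending inventory = $5,539

Jun 17, 1007 sold [FIFO — oldest first]: 31 @ $15 + 175 @ $16 + 267 @ $18 + 372 @ $19 + 162 @ $17 = $17,893
Ending inventory: 122 @ $17 + 165 @ $21 = $5,539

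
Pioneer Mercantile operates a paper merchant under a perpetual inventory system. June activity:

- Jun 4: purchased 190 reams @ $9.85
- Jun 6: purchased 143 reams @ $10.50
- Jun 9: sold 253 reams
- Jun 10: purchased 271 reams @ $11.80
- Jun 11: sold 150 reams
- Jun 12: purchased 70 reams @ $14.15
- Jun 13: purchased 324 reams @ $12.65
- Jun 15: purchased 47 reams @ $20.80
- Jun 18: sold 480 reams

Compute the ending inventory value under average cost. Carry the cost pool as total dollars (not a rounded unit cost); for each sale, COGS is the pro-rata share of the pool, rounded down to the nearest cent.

After Jun 4: 190 on hand, pool $1,871.50 (≈ $9.8500 each)
After Jun 6: 333 on hand, pool $3,373.00 (≈ $10.1291 each)
Jun 9, sell 253: 253/333 × $3,373.00 → $2,562.66
After Jun 10: 351 on hand, pool $4,008.14 (≈ $11.4192 each)
Jun 11, sell 150: 150/351 × $4,008.14 → $1,712.88
After Jun 12: 271 on hand, pool $3,285.76 (≈ $12.1246 each)
After Jun 13: 595 on hand, pool $7,384.36 (≈ $12.4107 each)
After Jun 15: 642 on hand, pool $8,361.96 (≈ $13.0249 each)
Jun 18, sell 480: 480/642 × $8,361.96 → $6,251.93
Total COGS = $2,562.66 + $1,712.88 + $6,251.93 = $10,527.47
Ending inventory (cost pool remaining) = $2,110.03

Ending inventory = $2,110.03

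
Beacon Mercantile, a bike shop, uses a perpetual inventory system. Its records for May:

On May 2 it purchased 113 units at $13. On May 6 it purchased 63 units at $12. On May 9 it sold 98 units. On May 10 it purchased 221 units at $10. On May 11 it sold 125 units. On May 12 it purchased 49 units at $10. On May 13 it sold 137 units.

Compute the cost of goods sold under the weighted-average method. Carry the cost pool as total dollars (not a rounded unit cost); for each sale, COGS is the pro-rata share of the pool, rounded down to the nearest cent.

COGS = $4,018.74

After May 2: 113 on hand, pool $1,469.00 (≈ $13.0000 each)
After May 6: 176 on hand, pool $2,225.00 (≈ $12.6420 each)
May 9, sell 98: 98/176 × $2,225.00 → $1,238.92
After May 10: 299 on hand, pool $3,196.08 (≈ $10.6892 each)
May 11, sell 125: 125/299 × $3,196.08 → $1,336.15
After May 12: 223 on hand, pool $2,349.93 (≈ $10.5378 each)
May 13, sell 137: 137/223 × $2,349.93 → $1,443.67
Total COGS = $1,238.92 + $1,336.15 + $1,443.67 = $4,018.74
Ending inventory (cost pool remaining) = $906.26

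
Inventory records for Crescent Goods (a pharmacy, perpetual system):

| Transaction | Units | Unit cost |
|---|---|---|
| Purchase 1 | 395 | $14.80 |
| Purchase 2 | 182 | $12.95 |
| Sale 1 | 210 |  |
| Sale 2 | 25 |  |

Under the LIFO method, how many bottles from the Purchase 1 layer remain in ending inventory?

342

Sale 1 (210) [LIFO — newest first]: 182 @ $12.95 + 28 @ $14.80 = $2,771.30
Sale 2 (25) [LIFO — newest first]: 25 @ $14.80 = $370.00
Total COGS = $2,771.30 + $370.00 = $3,141.30
Ending inventory: 342 @ $14.80 = $5,061.60
Check: goods available $8,202.90 = COGS $3,141.30 + ending $5,061.60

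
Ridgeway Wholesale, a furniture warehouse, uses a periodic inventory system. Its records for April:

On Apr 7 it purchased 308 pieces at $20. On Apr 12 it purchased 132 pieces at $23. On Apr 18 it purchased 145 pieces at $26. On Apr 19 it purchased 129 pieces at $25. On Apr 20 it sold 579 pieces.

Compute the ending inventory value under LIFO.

Apr 20, 579 sold [LIFO — newest first]: 129 @ $25 + 145 @ $26 + 132 @ $23 + 173 @ $20 = $13,491
Ending inventory: 135 @ $20 = $2,700
Check: goods available $16,191 = COGS $13,491 + ending $2,700

Ending inventory = $2,700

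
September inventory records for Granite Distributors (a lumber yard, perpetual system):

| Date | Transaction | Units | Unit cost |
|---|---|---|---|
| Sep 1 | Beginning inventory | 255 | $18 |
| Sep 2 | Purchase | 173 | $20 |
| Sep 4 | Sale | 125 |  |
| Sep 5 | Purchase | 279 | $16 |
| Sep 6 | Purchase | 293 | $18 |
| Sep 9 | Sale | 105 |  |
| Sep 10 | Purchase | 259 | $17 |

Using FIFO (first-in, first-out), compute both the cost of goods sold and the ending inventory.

Sep 4, 125 sold [FIFO — oldest first]: 125 @ $18 = $2,250
Sep 9, 105 sold [FIFO — oldest first]: 105 @ $18 = $1,890
Total COGS = $2,250 + $1,890 = $4,140
Ending inventory: 25 @ $18 + 173 @ $20 + 279 @ $16 + 293 @ $18 + 259 @ $17 = $18,051
Check: goods available $22,191 = COGS $4,140 + ending $18,051

COGS = $4,140; ending inventory = $18,051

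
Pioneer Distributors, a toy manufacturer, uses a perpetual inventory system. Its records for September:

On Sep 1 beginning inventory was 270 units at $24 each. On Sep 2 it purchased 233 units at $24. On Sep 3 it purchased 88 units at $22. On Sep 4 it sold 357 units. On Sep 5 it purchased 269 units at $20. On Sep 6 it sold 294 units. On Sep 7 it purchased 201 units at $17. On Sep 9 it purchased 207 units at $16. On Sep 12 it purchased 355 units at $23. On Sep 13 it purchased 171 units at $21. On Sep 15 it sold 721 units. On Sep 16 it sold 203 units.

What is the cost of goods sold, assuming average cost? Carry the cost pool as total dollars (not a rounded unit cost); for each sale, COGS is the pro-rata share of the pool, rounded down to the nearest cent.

After Sep 1: 270 on hand, pool $6,480.00 (≈ $24.0000 each)
After Sep 2: 503 on hand, pool $12,072.00 (≈ $24.0000 each)
After Sep 3: 591 on hand, pool $14,008.00 (≈ $23.7022 each)
Sep 4, sell 357: 357/591 × $14,008.00 → $8,461.68
After Sep 5: 503 on hand, pool $10,926.32 (≈ $21.7223 each)
Sep 6, sell 294: 294/503 × $10,926.32 → $6,386.35
After Sep 7: 410 on hand, pool $7,956.97 (≈ $19.4072 each)
After Sep 9: 617 on hand, pool $11,268.97 (≈ $18.2641 each)
After Sep 12: 972 on hand, pool $19,433.97 (≈ $19.9938 each)
After Sep 13: 1143 on hand, pool $23,024.97 (≈ $20.1443 each)
Sep 15, sell 721: 721/1143 × $23,024.97 → $14,524.06
Sep 16, sell 203: 203/422 × $8,500.91 → $4,089.30
Total COGS = $8,461.68 + $6,386.35 + $14,524.06 + $4,089.30 = $33,461.39
Ending inventory (cost pool remaining) = $4,411.61
Check: goods available $37,873.00 = COGS $33,461.39 + ending $4,411.61

COGS = $33,461.39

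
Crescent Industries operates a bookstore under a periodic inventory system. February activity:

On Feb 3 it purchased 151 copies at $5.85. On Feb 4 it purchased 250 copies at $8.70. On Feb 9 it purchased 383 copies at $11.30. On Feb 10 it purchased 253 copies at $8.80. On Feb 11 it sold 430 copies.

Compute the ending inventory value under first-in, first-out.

Feb 11, 430 sold [FIFO — oldest first]: 151 @ $5.85 + 250 @ $8.70 + 29 @ $11.30 = $3,386.05
Ending inventory: 354 @ $11.30 + 253 @ $8.80 = $6,226.60

Ending inventory = $6,226.60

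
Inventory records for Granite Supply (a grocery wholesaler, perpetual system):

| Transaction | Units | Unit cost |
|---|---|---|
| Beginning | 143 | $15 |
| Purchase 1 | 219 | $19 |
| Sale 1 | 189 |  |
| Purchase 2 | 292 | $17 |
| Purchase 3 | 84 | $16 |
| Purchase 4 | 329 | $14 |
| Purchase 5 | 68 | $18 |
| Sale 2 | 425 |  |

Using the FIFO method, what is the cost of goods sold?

Sale 1 (189) [FIFO — oldest first]: 143 @ $15 + 46 @ $19 = $3,019
Sale 2 (425) [FIFO — oldest first]: 173 @ $19 + 252 @ $17 = $7,571
Total COGS = $3,019 + $7,571 = $10,590
Ending inventory: 40 @ $17 + 84 @ $16 + 329 @ $14 + 68 @ $18 = $7,854

COGS = $10,590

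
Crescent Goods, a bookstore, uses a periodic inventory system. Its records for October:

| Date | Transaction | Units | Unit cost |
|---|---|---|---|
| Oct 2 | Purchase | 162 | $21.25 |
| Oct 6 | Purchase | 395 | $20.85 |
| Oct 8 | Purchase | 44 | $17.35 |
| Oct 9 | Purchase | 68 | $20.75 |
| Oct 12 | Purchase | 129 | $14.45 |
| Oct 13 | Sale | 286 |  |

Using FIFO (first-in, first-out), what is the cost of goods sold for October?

COGS = $6,027.90

Oct 13, 286 sold [FIFO — oldest first]: 162 @ $21.25 + 124 @ $20.85 = $6,027.90
Ending inventory: 271 @ $20.85 + 44 @ $17.35 + 68 @ $20.75 + 129 @ $14.45 = $9,688.80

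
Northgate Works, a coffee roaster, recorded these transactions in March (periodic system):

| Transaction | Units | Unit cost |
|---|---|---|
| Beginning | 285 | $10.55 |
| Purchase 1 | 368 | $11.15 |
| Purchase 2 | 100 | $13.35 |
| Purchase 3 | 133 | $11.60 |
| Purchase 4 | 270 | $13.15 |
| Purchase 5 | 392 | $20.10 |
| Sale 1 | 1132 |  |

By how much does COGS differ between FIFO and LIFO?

FIFO COGS: 285 @ $10.55 + 368 @ $11.15 + 100 @ $13.35 + 133 @ $11.60 + 246 @ $13.15 = $13,222.65
LIFO COGS: 392 @ $20.10 + 270 @ $13.15 + 133 @ $11.60 + 100 @ $13.35 + 237 @ $11.15 = $16,950.05
Difference = |$13,222.65 − $16,950.05| = $3,727.40

$3,727.40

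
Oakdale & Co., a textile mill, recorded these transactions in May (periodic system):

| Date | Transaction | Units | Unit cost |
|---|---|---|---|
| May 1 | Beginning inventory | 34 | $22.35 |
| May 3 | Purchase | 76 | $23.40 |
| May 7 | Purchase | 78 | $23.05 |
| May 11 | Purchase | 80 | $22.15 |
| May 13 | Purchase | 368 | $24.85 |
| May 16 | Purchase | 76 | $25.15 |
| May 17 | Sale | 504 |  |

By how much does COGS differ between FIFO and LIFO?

FIFO COGS: 34 @ $22.35 + 76 @ $23.40 + 78 @ $23.05 + 80 @ $22.15 + 236 @ $24.85 = $11,972.80
LIFO COGS: 76 @ $25.15 + 368 @ $24.85 + 60 @ $22.15 = $12,385.20
Difference = |$11,972.80 − $12,385.20| = $412.40

$412.40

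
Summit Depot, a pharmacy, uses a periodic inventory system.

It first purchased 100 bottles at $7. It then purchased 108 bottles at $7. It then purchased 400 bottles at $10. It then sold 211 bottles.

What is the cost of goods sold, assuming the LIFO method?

Sale 1 (211) [LIFO — newest first]: 211 @ $10 = $2,110
Ending inventory: 100 @ $7 + 108 @ $7 + 189 @ $10 = $3,346
Check: goods available $5,456 = COGS $2,110 + ending $3,346

COGS = $2,110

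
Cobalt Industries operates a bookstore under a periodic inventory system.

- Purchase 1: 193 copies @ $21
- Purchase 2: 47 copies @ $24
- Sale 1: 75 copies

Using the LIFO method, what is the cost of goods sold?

COGS = $1,716

Sale 1 (75) [LIFO — newest first]: 47 @ $24 + 28 @ $21 = $1,716
Ending inventory: 165 @ $21 = $3,465
Check: goods available $5,181 = COGS $1,716 + ending $3,465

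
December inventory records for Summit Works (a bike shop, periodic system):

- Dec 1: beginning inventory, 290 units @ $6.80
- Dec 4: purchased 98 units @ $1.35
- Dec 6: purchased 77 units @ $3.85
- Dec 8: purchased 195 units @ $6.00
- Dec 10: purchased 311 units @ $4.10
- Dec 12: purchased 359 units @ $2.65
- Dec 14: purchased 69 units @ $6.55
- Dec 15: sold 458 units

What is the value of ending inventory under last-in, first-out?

Ending inventory = $4,722.85

Dec 15, 458 sold [LIFO — newest first]: 69 @ $6.55 + 359 @ $2.65 + 30 @ $4.10 = $1,526.30
Ending inventory: 290 @ $6.80 + 98 @ $1.35 + 77 @ $3.85 + 195 @ $6.00 + 281 @ $4.10 = $4,722.85
Check: goods available $6,249.15 = COGS $1,526.30 + ending $4,722.85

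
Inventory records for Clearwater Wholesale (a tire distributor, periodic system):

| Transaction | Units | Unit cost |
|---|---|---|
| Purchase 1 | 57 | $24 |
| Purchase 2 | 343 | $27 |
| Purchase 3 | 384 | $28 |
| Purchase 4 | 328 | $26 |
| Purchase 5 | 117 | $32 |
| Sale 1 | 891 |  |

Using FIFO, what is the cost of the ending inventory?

Ending inventory = $9,490

Sale 1 (891) [FIFO — oldest first]: 57 @ $24 + 343 @ $27 + 384 @ $28 + 107 @ $26 = $24,163
Ending inventory: 221 @ $26 + 117 @ $32 = $9,490
Check: goods available $33,653 = COGS $24,163 + ending $9,490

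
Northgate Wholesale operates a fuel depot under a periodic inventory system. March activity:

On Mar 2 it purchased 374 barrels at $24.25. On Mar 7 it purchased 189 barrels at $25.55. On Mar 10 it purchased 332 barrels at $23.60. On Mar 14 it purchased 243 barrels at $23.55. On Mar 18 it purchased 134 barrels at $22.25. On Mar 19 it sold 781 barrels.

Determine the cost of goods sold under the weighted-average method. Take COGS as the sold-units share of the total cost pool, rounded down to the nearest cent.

Mar 19, sell 781: 781/1272 × $30,437.80 → $18,688.61
Ending inventory (cost pool remaining) = $11,749.19
Check: goods available $30,437.80 = COGS $18,688.61 + ending $11,749.19

COGS = $18,688.61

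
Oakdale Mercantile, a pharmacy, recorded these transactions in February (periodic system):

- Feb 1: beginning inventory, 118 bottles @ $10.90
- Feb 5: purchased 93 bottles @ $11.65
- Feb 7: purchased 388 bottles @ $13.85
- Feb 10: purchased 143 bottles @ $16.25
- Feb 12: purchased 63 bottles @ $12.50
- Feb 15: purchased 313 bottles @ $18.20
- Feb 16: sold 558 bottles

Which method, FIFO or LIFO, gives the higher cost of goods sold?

LIFO

FIFO COGS: 118 @ $10.90 + 93 @ $11.65 + 347 @ $13.85 = $7,175.60
LIFO COGS: 313 @ $18.20 + 63 @ $12.50 + 143 @ $16.25 + 39 @ $13.85 = $9,348.00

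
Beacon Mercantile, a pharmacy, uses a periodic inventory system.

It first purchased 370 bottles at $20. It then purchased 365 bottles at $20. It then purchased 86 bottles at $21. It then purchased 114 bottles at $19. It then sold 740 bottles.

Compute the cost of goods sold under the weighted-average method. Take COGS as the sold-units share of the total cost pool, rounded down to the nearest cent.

Sale 1, sell 740: 740/935 × $18,672.00 → $14,777.83
Ending inventory (cost pool remaining) = $3,894.17
Check: goods available $18,672.00 = COGS $14,777.83 + ending $3,894.17

COGS = $14,777.83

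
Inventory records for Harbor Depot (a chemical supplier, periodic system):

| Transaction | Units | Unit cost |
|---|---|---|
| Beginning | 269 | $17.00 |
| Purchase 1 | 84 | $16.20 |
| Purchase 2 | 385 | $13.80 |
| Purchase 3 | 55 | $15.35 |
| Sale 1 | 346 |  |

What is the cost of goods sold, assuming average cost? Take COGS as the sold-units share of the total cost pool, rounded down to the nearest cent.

Sale 1, sell 346: 346/793 × $12,091.05 → $5,275.54
Ending inventory (cost pool remaining) = $6,815.51
Check: goods available $12,091.05 = COGS $5,275.54 + ending $6,815.51

COGS = $5,275.54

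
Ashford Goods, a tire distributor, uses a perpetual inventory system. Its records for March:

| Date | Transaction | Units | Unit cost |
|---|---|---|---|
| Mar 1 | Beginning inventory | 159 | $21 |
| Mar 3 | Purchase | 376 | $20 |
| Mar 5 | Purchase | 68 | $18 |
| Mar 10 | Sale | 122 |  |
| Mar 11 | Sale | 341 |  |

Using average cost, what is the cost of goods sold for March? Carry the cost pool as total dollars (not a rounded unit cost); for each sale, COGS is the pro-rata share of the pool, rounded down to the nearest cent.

After Mar 1: 159 on hand, pool $3,339.00 (≈ $21.0000 each)
After Mar 3: 535 on hand, pool $10,859.00 (≈ $20.2972 each)
After Mar 5: 603 on hand, pool $12,083.00 (≈ $20.0381 each)
Mar 10, sell 122: 122/603 × $12,083.00 → $2,444.65
Mar 11, sell 341: 341/481 × $9,638.35 → $6,833.00
Total COGS = $2,444.65 + $6,833.00 = $9,277.65
Ending inventory (cost pool remaining) = $2,805.35
Check: goods available $12,083.00 = COGS $9,277.65 + ending $2,805.35

COGS = $9,277.65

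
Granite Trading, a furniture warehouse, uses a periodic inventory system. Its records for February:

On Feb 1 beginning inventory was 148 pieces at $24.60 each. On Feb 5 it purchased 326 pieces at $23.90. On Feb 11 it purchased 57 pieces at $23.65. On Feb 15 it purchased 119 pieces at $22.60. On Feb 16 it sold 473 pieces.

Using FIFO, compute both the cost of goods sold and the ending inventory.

COGS = $11,408.30; ending inventory = $4,061.35

Feb 16, 473 sold [FIFO — oldest first]: 148 @ $24.60 + 325 @ $23.90 = $11,408.30
Ending inventory: 1 @ $23.90 + 57 @ $23.65 + 119 @ $22.60 = $4,061.35
Check: goods available $15,469.65 = COGS $11,408.30 + ending $4,061.35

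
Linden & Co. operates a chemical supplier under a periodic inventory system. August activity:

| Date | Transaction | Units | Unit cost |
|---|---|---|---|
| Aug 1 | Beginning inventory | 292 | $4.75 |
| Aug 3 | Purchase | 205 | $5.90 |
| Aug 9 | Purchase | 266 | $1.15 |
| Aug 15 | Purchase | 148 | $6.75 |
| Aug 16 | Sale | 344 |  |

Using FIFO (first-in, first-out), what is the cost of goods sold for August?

COGS = $1,693.80

Aug 16, 344 sold [FIFO — oldest first]: 292 @ $4.75 + 52 @ $5.90 = $1,693.80
Ending inventory: 153 @ $5.90 + 266 @ $1.15 + 148 @ $6.75 = $2,207.60
Check: goods available $3,901.40 = COGS $1,693.80 + ending $2,207.60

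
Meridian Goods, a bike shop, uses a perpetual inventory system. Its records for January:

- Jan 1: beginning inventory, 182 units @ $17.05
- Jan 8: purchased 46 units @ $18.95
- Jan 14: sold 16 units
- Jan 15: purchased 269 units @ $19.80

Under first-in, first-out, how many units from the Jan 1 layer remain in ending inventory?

166

Jan 14, 16 sold [FIFO — oldest first]: 16 @ $17.05 = $272.80
Ending inventory: 166 @ $17.05 + 46 @ $18.95 + 269 @ $19.80 = $9,028.20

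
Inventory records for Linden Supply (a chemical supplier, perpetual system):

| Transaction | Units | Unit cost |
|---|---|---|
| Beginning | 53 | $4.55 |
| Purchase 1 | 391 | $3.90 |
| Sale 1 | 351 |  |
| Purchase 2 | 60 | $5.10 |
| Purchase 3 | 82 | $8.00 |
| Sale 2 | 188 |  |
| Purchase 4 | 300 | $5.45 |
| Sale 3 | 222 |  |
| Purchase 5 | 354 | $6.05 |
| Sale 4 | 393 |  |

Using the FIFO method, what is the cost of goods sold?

COGS = $5,984.45

Sale 1 (351) [FIFO — oldest first]: 53 @ $4.55 + 298 @ $3.90 = $1,403.35
Sale 2 (188) [FIFO — oldest first]: 93 @ $3.90 + 60 @ $5.10 + 35 @ $8.00 = $948.70
Sale 3 (222) [FIFO — oldest first]: 47 @ $8.00 + 175 @ $5.45 = $1,329.75
Sale 4 (393) [FIFO — oldest first]: 125 @ $5.45 + 268 @ $6.05 = $2,302.65
Total COGS = $1,403.35 + $948.70 + $1,329.75 + $2,302.65 = $5,984.45
Ending inventory: 86 @ $6.05 = $520.30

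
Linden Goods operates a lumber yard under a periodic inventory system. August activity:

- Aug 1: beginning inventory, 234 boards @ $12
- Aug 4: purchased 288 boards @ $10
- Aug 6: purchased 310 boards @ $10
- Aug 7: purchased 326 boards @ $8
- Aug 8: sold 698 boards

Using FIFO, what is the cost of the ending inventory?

Ending inventory = $3,948

Aug 8, 698 sold [FIFO — oldest first]: 234 @ $12 + 288 @ $10 + 176 @ $10 = $7,448
Ending inventory: 134 @ $10 + 326 @ $8 = $3,948
Check: goods available $11,396 = COGS $7,448 + ending $3,948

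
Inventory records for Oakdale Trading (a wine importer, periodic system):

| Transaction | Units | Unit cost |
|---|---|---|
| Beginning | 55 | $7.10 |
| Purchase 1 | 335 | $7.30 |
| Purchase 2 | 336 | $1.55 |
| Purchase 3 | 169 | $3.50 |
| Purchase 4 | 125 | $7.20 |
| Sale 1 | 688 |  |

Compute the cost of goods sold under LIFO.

COGS = $2,435.70

Sale 1 (688) [LIFO — newest first]: 125 @ $7.20 + 169 @ $3.50 + 336 @ $1.55 + 58 @ $7.30 = $2,435.70
Ending inventory: 55 @ $7.10 + 277 @ $7.30 = $2,412.60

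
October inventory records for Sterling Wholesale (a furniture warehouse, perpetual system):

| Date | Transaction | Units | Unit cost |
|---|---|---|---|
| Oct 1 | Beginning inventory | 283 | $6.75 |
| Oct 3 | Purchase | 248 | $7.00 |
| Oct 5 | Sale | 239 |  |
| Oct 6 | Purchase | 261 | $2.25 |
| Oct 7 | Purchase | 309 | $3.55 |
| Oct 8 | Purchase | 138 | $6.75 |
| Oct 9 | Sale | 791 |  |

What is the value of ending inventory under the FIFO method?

Ending inventory = $1,183.55

Oct 5, 239 sold [FIFO — oldest first]: 239 @ $6.75 = $1,613.25
Oct 9, 791 sold [FIFO — oldest first]: 44 @ $6.75 + 248 @ $7.00 + 261 @ $2.25 + 238 @ $3.55 = $3,465.15
Total COGS = $1,613.25 + $3,465.15 = $5,078.40
Ending inventory: 71 @ $3.55 + 138 @ $6.75 = $1,183.55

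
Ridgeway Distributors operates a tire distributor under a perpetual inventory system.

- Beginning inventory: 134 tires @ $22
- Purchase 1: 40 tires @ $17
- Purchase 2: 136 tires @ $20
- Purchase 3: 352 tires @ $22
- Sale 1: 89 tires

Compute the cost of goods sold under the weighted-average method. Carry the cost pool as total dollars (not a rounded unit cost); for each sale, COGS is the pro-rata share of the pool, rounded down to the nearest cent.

After Beginning: 134 on hand, pool $2,948.00 (≈ $22.0000 each)
After Purchase 1: 174 on hand, pool $3,628.00 (≈ $20.8506 each)
After Purchase 2: 310 on hand, pool $6,348.00 (≈ $20.4774 each)
After Purchase 3: 662 on hand, pool $14,092.00 (≈ $21.2870 each)
Sale 1, sell 89: 89/662 × $14,092.00 → $1,894.54
Ending inventory (cost pool remaining) = $12,197.46

COGS = $1,894.54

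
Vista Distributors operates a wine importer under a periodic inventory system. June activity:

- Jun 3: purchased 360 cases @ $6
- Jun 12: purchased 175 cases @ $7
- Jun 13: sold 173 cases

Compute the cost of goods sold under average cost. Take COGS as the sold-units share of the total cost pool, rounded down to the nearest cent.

Jun 13, sell 173: 173/535 × $3,385.00 → $1,094.58
Ending inventory (cost pool remaining) = $2,290.42

COGS = $1,094.58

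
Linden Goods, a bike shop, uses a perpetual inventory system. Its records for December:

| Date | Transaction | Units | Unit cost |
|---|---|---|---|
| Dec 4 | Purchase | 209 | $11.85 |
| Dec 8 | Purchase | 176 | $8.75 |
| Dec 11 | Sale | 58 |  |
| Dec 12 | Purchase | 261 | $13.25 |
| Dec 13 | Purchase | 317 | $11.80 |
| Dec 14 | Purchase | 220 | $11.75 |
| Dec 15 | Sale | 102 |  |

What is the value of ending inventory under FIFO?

Dec 11, 58 sold [FIFO — oldest first]: 58 @ $11.85 = $687.30
Dec 15, 102 sold [FIFO — oldest first]: 102 @ $11.85 = $1,208.70
Total COGS = $687.30 + $1,208.70 = $1,896.00
Ending inventory: 49 @ $11.85 + 176 @ $8.75 + 261 @ $13.25 + 317 @ $11.80 + 220 @ $11.75 = $11,904.50

Ending inventory = $11,904.50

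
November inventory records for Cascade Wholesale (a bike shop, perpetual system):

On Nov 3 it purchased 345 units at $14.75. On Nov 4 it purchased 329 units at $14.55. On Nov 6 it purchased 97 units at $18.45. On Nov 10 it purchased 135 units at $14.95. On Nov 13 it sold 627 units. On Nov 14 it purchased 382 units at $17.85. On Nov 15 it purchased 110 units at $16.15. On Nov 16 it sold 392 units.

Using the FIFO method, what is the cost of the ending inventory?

Nov 13, 627 sold [FIFO — oldest first]: 345 @ $14.75 + 282 @ $14.55 = $9,191.85
Nov 16, 392 sold [FIFO — oldest first]: 47 @ $14.55 + 97 @ $18.45 + 135 @ $14.95 + 113 @ $17.85 = $6,508.80
Total COGS = $9,191.85 + $6,508.80 = $15,700.65
Ending inventory: 269 @ $17.85 + 110 @ $16.15 = $6,578.15
Check: goods available $22,278.80 = COGS $15,700.65 + ending $6,578.15

Ending inventory = $6,578.15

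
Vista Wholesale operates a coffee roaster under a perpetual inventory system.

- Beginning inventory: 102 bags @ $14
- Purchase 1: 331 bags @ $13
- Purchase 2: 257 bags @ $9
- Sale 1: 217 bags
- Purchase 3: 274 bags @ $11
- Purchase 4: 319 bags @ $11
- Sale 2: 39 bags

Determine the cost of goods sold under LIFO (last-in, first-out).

Sale 1 (217) [LIFO — newest first]: 217 @ $9 = $1,953
Sale 2 (39) [LIFO — newest first]: 39 @ $11 = $429
Total COGS = $1,953 + $429 = $2,382
Ending inventory: 102 @ $14 + 331 @ $13 + 40 @ $9 + 274 @ $11 + 280 @ $11 = $12,185

COGS = $2,382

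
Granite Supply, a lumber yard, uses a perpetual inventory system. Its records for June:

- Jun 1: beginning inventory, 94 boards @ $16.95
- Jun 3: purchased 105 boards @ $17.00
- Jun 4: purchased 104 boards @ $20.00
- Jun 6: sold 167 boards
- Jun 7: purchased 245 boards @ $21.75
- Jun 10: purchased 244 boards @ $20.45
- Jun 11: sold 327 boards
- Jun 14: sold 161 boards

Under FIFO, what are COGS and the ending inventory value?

COGS = $12,975.20; ending inventory = $2,801.65

Jun 6, 167 sold [FIFO — oldest first]: 94 @ $16.95 + 73 @ $17.00 = $2,834.30
Jun 11, 327 sold [FIFO — oldest first]: 32 @ $17.00 + 104 @ $20.00 + 191 @ $21.75 = $6,778.25
Jun 14, 161 sold [FIFO — oldest first]: 54 @ $21.75 + 107 @ $20.45 = $3,362.65
Total COGS = $2,834.30 + $6,778.25 + $3,362.65 = $12,975.20
Ending inventory: 137 @ $20.45 = $2,801.65
Check: goods available $15,776.85 = COGS $12,975.20 + ending $2,801.65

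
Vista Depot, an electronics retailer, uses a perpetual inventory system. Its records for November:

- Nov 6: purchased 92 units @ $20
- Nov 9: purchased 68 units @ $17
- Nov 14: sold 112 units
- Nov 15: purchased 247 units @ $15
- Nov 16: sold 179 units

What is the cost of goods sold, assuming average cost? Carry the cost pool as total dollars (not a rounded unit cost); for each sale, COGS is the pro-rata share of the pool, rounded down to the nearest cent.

COGS = $4,890.69

After Nov 6: 92 on hand, pool $1,840.00 (≈ $20.0000 each)
After Nov 9: 160 on hand, pool $2,996.00 (≈ $18.7250 each)
Nov 14, sell 112: 112/160 × $2,996.00 → $2,097.20
After Nov 15: 295 on hand, pool $4,603.80 (≈ $15.6061 each)
Nov 16, sell 179: 179/295 × $4,603.80 → $2,793.49
Total COGS = $2,097.20 + $2,793.49 = $4,890.69
Ending inventory (cost pool remaining) = $1,810.31
Check: goods available $6,701.00 = COGS $4,890.69 + ending $1,810.31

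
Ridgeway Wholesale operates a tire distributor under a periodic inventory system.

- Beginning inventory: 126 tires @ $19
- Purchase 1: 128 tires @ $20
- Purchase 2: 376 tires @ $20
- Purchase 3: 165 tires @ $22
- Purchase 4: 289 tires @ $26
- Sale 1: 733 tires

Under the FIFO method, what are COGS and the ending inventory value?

Sale 1 (733) [FIFO — oldest first]: 126 @ $19 + 128 @ $20 + 376 @ $20 + 103 @ $22 = $14,740
Ending inventory: 62 @ $22 + 289 @ $26 = $8,878

COGS = $14,740; ending inventory = $8,878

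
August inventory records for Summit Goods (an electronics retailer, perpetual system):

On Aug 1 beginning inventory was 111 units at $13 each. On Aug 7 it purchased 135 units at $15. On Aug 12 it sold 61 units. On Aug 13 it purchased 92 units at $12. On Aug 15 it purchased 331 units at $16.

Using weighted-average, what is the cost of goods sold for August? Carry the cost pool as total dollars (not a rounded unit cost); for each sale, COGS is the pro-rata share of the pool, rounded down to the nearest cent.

COGS = $859.95

After Aug 1: 111 on hand, pool $1,443.00 (≈ $13.0000 each)
After Aug 7: 246 on hand, pool $3,468.00 (≈ $14.0976 each)
Aug 12, sell 61: 61/246 × $3,468.00 → $859.95
After Aug 13: 277 on hand, pool $3,712.05 (≈ $13.4009 each)
After Aug 15: 608 on hand, pool $9,008.05 (≈ $14.8159 each)
Ending inventory (cost pool remaining) = $9,008.05
Check: goods available $9,868.00 = COGS $859.95 + ending $9,008.05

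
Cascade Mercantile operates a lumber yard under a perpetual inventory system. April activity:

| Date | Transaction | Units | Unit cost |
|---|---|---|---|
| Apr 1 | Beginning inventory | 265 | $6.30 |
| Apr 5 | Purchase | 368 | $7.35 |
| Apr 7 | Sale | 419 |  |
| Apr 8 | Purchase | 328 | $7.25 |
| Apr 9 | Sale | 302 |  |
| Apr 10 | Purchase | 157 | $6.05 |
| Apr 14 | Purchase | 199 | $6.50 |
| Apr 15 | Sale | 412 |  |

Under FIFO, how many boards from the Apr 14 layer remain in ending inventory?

184

Apr 7, 419 sold [FIFO — oldest first]: 265 @ $6.30 + 154 @ $7.35 = $2,801.40
Apr 9, 302 sold [FIFO — oldest first]: 214 @ $7.35 + 88 @ $7.25 = $2,210.90
Apr 15, 412 sold [FIFO — oldest first]: 240 @ $7.25 + 157 @ $6.05 + 15 @ $6.50 = $2,787.35
Total COGS = $2,801.40 + $2,210.90 + $2,787.35 = $7,799.65
Ending inventory: 184 @ $6.50 = $1,196.00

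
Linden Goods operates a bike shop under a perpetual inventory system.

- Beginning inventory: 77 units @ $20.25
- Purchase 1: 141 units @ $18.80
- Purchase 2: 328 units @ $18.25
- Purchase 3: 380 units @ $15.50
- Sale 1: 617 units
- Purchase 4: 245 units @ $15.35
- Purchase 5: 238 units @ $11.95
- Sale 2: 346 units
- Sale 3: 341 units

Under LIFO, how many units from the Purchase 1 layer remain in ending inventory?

Sale 1 (617) [LIFO — newest first]: 380 @ $15.50 + 237 @ $18.25 = $10,215.25
Sale 2 (346) [LIFO — newest first]: 238 @ $11.95 + 108 @ $15.35 = $4,501.90
Sale 3 (341) [LIFO — newest first]: 137 @ $15.35 + 91 @ $18.25 + 113 @ $18.80 = $5,888.10
Total COGS = $10,215.25 + $4,501.90 + $5,888.10 = $20,605.25
Ending inventory: 77 @ $20.25 + 28 @ $18.80 = $2,085.65
Check: goods available $22,690.90 = COGS $20,605.25 + ending $2,085.65

28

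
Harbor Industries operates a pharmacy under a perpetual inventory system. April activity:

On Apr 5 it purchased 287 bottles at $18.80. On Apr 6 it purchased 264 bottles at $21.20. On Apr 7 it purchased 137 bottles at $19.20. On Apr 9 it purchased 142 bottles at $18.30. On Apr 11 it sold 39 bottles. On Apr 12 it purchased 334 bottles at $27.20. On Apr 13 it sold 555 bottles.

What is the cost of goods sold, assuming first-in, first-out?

Apr 11, 39 sold [FIFO — oldest first]: 39 @ $18.80 = $733.20
Apr 13, 555 sold [FIFO — oldest first]: 248 @ $18.80 + 264 @ $21.20 + 43 @ $19.20 = $11,084.80
Total COGS = $733.20 + $11,084.80 = $11,818.00
Ending inventory: 94 @ $19.20 + 142 @ $18.30 + 334 @ $27.20 = $13,488.20

COGS = $11,818.00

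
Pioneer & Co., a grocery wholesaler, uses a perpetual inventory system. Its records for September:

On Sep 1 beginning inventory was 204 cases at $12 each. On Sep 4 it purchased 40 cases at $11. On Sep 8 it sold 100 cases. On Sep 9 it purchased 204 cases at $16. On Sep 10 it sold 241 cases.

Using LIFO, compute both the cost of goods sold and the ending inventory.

Sep 8, 100 sold [LIFO — newest first]: 40 @ $11 + 60 @ $12 = $1,160
Sep 10, 241 sold [LIFO — newest first]: 204 @ $16 + 37 @ $12 = $3,708
Total COGS = $1,160 + $3,708 = $4,868
Ending inventory: 107 @ $12 = $1,284

COGS = $4,868; ending inventory = $1,284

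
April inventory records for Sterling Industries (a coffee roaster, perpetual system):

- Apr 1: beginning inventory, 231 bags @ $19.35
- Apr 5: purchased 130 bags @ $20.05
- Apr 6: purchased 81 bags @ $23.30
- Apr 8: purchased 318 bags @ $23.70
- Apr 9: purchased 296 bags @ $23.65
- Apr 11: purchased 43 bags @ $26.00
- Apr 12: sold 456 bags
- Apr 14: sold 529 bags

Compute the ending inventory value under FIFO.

Ending inventory = $2,797.15

Apr 12, 456 sold [FIFO — oldest first]: 231 @ $19.35 + 130 @ $20.05 + 81 @ $23.30 + 14 @ $23.70 = $9,295.45
Apr 14, 529 sold [FIFO — oldest first]: 304 @ $23.70 + 225 @ $23.65 = $12,526.05
Total COGS = $9,295.45 + $12,526.05 = $21,821.50
Ending inventory: 71 @ $23.65 + 43 @ $26.00 = $2,797.15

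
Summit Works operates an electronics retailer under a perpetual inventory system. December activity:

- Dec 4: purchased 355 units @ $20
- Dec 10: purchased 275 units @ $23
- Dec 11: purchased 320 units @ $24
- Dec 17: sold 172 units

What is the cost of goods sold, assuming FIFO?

COGS = $3,440

Dec 17, 172 sold [FIFO — oldest first]: 172 @ $20 = $3,440
Ending inventory: 183 @ $20 + 275 @ $23 + 320 @ $24 = $17,665
Check: goods available $21,105 = COGS $3,440 + ending $17,665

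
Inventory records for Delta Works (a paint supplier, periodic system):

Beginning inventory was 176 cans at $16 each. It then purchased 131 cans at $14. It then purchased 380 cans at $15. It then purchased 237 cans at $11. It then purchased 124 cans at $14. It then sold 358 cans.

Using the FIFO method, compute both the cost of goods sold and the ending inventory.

Sale 1 (358) [FIFO — oldest first]: 176 @ $16 + 131 @ $14 + 51 @ $15 = $5,415
Ending inventory: 329 @ $15 + 237 @ $11 + 124 @ $14 = $9,278

COGS = $5,415; ending inventory = $9,278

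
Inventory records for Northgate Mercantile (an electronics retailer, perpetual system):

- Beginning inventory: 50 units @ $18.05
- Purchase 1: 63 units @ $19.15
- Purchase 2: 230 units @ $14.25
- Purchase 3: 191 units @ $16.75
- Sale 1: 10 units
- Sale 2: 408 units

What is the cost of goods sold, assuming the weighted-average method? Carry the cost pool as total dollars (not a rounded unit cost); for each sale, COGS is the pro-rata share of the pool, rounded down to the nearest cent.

After Beginning: 50 on hand, pool $902.50 (≈ $18.0500 each)
After Purchase 1: 113 on hand, pool $2,108.95 (≈ $18.6633 each)
After Purchase 2: 343 on hand, pool $5,386.45 (≈ $15.7039 each)
After Purchase 3: 534 on hand, pool $8,585.70 (≈ $16.0781 each)
Sale 1, sell 10: 10/534 × $8,585.70 → $160.78
Sale 2, sell 408: 408/524 × $8,424.92 → $6,559.86
Total COGS = $160.78 + $6,559.86 = $6,720.64
Ending inventory (cost pool remaining) = $1,865.06

COGS = $6,720.64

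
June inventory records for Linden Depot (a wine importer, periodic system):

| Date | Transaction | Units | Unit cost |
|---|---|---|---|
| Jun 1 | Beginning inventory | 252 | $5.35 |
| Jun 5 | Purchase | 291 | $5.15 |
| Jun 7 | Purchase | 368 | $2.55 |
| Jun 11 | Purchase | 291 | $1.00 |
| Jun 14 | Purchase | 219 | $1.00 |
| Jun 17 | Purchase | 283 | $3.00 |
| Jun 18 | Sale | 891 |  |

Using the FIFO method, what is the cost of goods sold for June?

Jun 18, 891 sold [FIFO — oldest first]: 252 @ $5.35 + 291 @ $5.15 + 348 @ $2.55 = $3,734.25
Ending inventory: 20 @ $2.55 + 291 @ $1.00 + 219 @ $1.00 + 283 @ $3.00 = $1,410.00

COGS = $3,734.25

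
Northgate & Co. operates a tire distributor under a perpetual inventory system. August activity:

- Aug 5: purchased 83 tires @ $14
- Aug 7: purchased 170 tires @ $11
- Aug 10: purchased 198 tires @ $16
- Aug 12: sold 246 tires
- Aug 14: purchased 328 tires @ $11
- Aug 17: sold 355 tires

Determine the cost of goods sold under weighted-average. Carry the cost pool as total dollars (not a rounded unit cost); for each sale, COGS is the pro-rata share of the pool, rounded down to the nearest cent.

COGS = $7,661.91

After Aug 5: 83 on hand, pool $1,162.00 (≈ $14.0000 each)
After Aug 7: 253 on hand, pool $3,032.00 (≈ $11.9842 each)
After Aug 10: 451 on hand, pool $6,200.00 (≈ $13.7472 each)
Aug 12, sell 246: 246/451 × $6,200.00 → $3,381.81
After Aug 14: 533 on hand, pool $6,426.19 (≈ $12.0566 each)
Aug 17, sell 355: 355/533 × $6,426.19 → $4,280.10
Total COGS = $3,381.81 + $4,280.10 = $7,661.91
Ending inventory (cost pool remaining) = $2,146.09
Check: goods available $9,808.00 = COGS $7,661.91 + ending $2,146.09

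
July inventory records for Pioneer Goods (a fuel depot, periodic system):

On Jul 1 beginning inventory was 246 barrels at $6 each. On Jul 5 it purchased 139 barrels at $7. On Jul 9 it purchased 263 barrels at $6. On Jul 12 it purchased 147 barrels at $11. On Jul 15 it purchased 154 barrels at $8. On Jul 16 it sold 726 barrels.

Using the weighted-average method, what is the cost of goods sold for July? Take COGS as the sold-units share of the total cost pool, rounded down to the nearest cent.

COGS = $5,260.24

Jul 16, sell 726: 726/949 × $6,876.00 → $5,260.24
Ending inventory (cost pool remaining) = $1,615.76
Check: goods available $6,876.00 = COGS $5,260.24 + ending $1,615.76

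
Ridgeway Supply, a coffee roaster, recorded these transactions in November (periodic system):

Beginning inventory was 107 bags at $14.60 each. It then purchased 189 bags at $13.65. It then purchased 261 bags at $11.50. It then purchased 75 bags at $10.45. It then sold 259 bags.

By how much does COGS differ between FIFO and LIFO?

FIFO COGS: 107 @ $14.60 + 152 @ $13.65 = $3,637.00
LIFO COGS: 75 @ $10.45 + 184 @ $11.50 = $2,899.75
Difference = |$3,637.00 − $2,899.75| = $737.25

$737.25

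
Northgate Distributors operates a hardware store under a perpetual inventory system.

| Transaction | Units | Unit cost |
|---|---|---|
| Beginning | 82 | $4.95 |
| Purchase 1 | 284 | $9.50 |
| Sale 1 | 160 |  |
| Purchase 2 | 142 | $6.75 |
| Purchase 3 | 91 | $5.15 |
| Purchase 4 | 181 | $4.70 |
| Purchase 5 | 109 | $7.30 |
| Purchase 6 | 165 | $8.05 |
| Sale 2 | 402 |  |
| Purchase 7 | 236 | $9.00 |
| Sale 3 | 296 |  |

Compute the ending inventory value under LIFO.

Ending inventory = $2,975.00

Sale 1 (160) [LIFO — newest first]: 160 @ $9.50 = $1,520.00
Sale 2 (402) [LIFO — newest first]: 165 @ $8.05 + 109 @ $7.30 + 128 @ $4.70 = $2,725.55
Sale 3 (296) [LIFO — newest first]: 236 @ $9.00 + 53 @ $4.70 + 7 @ $5.15 = $2,409.15
Total COGS = $1,520.00 + $2,725.55 + $2,409.15 = $6,654.70
Ending inventory: 82 @ $4.95 + 124 @ $9.50 + 142 @ $6.75 + 84 @ $5.15 = $2,975.00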